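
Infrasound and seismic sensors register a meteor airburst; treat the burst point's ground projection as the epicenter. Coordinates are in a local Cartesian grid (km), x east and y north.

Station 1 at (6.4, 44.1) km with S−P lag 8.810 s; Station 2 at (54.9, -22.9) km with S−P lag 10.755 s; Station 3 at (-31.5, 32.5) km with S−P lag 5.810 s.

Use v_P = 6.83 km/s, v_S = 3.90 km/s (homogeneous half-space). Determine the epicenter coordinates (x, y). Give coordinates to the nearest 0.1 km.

x ≈ -42.8 km, y ≈ -19.1 km

Distance from S−P lag: d = Δt · v_P v_S / (v_P − v_S) = Δt · (6.83·3.90)/(6.83−3.90) ≈ 9.0911·Δt.
So d_Station 1 = 80.09, d_Station 2 = 97.78, d_Station 3 = 52.82 km.
Circle about each station: (x − 6.4)² + (y − 44.1)² = 80.09²; (x − 54.9)² + (y + 22.9)² = 97.78²; (x + 31.5)² + (y − 32.5)² = 52.82².
Subtracting pairs of circle equations eliminates x²+y² and gives linear equations (the radical axes):
97.0 x − 134.0 y = -1593.87
-75.8 x − 23.2 y = 3687.19
Solving the 2×2 system: x ≈ -42.8, y ≈ -19.1 km.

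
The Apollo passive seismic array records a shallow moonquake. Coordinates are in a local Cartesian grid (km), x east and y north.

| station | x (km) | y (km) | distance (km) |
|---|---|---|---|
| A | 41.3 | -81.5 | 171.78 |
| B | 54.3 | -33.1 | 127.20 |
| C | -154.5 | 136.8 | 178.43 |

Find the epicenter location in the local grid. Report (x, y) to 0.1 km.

Circle about each station: (x − 41.3)² + (y + 81.5)² = 171.78²; (x − 54.3)² + (y + 33.1)² = 127.20²; (x + 154.5)² + (y − 136.8)² = 178.43².
Subtracting pairs of circle equations eliminates x²+y² and gives linear equations (the radical axes):
26.0 x + 96.8 y = 9024.69
-391.6 x + 436.6 y = 31907.65
Solving the 2×2 system: x ≈ 17.3, y ≈ 88.6 km.

17.3 km east, 88.6 km north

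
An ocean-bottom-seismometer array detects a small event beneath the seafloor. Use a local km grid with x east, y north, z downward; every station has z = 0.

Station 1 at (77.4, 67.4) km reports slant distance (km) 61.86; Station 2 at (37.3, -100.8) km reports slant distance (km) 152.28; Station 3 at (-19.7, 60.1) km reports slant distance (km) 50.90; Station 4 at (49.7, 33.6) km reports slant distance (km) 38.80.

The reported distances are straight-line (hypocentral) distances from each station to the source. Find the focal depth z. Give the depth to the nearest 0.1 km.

Each station gives a sphere (x−x_i)² + (y−y_i)² + z² = d_i² (stations at z=0).
Subtracting the Station 1 sphere from Station 2 and Station 3: z² cancels, leaving linear equations in x and y:
-80.2 x − 336.4 y = -18344.13
-194.2 x − 14.6 y = -5297.57
Solving: x ≈ 23.602, y ≈ 48.904 km (keep extra digits for the depth step; rounded: 23.6, 48.9).
Then from the Station 1 sphere: z² = 61.86² − (x − 77.4)² − (y − 67.4)² with x = 23.602, y = 48.904, so z ≈ 24.297 ≈ 24.3 km.

z ≈ 24.3 km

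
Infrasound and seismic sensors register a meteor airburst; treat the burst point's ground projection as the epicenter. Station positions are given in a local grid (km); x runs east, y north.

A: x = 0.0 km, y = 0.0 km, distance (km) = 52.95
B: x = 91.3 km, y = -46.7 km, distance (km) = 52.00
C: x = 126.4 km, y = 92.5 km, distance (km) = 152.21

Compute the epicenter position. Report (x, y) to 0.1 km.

Circle about each station: x² + y² = 52.95²; (x − 91.3)² + (y + 46.7)² = 52.00²; (x − 126.4)² + (y − 92.5)² = 152.21².
Subtracting the A equation from the B and C equations removes the quadratic terms:
182.6 x − 93.4 y = 10616.28
252.8 x + 185.0 y = 4169.03
Solving the 2×2 system: x ≈ 41.0, y ≈ -33.5 km.

41.0 km east, -33.5 km north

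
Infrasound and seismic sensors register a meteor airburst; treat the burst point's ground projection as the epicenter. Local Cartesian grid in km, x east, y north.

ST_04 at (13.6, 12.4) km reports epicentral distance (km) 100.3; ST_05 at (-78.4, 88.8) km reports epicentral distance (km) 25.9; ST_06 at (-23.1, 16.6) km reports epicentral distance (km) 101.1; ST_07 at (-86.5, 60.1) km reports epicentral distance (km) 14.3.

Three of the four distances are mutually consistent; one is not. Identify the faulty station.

Solve using three stations at a time. Using ST_04, ST_05, ST_07 (subtract circle equations pairwise → linear system) gives (x, y) ≈ (-72.7, 63.6).
Distances from that point to each station vs reported:
  ST_04: calculated 100.3 vs reported 100.3 → residual 0.0 km
  ST_05: calculated 25.9 vs reported 25.9 → residual 0.0 km
  ST_06: calculated 68.3 vs reported 101.1 → residual 32.8 km
  ST_07: calculated 14.3 vs reported 14.3 → residual 0.0 km
ST_04, ST_05, ST_07 are mutually consistent (residuals ≈ 0); ST_06 is off by 32.8 km.

ST_06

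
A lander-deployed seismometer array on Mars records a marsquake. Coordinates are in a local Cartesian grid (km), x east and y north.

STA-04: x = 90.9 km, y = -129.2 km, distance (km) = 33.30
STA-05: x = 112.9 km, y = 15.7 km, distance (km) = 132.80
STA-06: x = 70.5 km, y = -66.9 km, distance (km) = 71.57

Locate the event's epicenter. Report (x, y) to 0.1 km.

Circle about each station: (x − 90.9)² + (y + 129.2)² = 33.30²; (x − 112.9)² + (y − 15.7)² = 132.80²; (x − 70.5)² + (y + 66.9)² = 71.57².
Subtracting the STA-04 equation from the STA-05 and STA-06 equations removes the quadratic terms:
44.0 x + 289.8 y = -28489.50
-40.8 x + 124.6 y = -19522.96
Solving the 2×2 system: x ≈ 121.8, y ≈ -116.8 km.

x ≈ 121.8 km, y ≈ -116.8 km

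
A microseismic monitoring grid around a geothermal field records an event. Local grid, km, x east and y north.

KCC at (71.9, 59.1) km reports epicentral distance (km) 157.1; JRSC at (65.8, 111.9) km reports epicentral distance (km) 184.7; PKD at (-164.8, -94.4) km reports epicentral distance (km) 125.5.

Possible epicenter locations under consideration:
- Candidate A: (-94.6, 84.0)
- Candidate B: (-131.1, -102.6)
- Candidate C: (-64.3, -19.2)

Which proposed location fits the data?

Candidate C

For each candidate, compare |candidate − station| to the reported distance:
Candidate A: residuals KCC 11.3, JRSC 21.9, PKD 66.2 → max 66.2 km
Candidate B: residuals KCC 102.4, JRSC 106.5, PKD 90.8 → max 106.5 km
Candidate C: residuals KCC 0.0, JRSC 0.0, PKD 0.0 → max 0.0 km
Only Candidate C has all residuals ≈ 0.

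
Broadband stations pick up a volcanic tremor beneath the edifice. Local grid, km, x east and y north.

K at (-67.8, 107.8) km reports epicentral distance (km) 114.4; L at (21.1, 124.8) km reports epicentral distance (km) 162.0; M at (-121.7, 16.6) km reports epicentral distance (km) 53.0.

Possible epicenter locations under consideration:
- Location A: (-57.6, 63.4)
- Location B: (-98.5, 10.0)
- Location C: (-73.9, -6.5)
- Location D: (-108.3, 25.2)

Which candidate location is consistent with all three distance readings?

For each candidate, compare |candidate − station| to the reported distance:
Location A: residuals K 68.8, L 62.2, M 26.4 → max 68.8 km
Location B: residuals K 11.9, L 3.8, M 28.9 → max 28.9 km
Location C: residuals K 0.1, L 0.1, M 0.1 → max 0.1 km
Location D: residuals K 22.4, L 1.3, M 37.1 → max 37.1 km
Only Location C has all residuals ≈ 0.

Location C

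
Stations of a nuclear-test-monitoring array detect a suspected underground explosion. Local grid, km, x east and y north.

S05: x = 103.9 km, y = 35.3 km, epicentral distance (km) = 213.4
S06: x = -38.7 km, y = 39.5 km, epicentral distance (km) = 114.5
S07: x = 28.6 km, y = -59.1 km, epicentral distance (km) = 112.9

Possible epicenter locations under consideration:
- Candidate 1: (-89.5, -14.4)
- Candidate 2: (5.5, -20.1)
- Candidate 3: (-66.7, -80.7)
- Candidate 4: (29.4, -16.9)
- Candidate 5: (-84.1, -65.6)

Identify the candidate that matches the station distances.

Candidate 5

For each candidate, compare |candidate − station| to the reported distance:
Candidate 1: residuals S05 13.7, S06 40.4, S07 13.4 → max 40.4 km
Candidate 2: residuals S05 100.5, S06 40.3, S07 67.6 → max 100.5 km
Candidate 3: residuals S05 7.1, S06 8.9, S07 15.2 → max 15.2 km
Candidate 4: residuals S05 122.4, S06 26.1, S07 70.7 → max 122.4 km
Candidate 5: residuals S05 0.0, S06 0.0, S07 0.0 → max 0.0 km
Only Candidate 5 has all residuals ≈ 0.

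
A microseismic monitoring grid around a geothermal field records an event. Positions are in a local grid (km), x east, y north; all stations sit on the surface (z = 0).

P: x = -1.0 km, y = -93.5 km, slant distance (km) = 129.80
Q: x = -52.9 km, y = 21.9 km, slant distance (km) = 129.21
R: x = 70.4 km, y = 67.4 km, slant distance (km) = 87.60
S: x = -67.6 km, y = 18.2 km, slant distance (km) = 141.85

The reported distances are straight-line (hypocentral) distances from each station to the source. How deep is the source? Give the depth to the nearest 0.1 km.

depth ≈ 59.7 km

Each station gives a sphere (x−x_i)² + (y−y_i)² + z² = d_i² (stations at z=0).
Subtracting the P sphere from Q and R: z² cancels, leaving linear equations in x and y:
-103.8 x + 230.8 y = -5312.41
142.8 x + 321.8 y = 9929.95
Solving: x ≈ 60.297, y ≈ 4.101 km (keep extra digits for the depth step; rounded: 60.3, 4.1).
Then from the P sphere: z² = 129.80² − (x + 1.0)² − (y + 93.5)² with x = 60.297, y = 4.101, so z ≈ 59.706 ≈ 59.7 km.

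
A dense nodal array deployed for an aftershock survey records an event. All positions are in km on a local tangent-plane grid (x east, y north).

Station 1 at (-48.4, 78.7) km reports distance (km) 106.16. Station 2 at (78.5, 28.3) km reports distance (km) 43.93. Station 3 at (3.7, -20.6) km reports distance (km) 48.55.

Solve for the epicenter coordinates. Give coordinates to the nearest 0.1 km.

Circle about each station: (x + 48.4)² + (y − 78.7)² = 106.16²; (x − 78.5)² + (y − 28.3)² = 43.93²; (x − 3.7)² + (y + 20.6)² = 48.55².
Subtracting the Station 1 equation from the Station 2 and Station 3 equations removes the quadratic terms:
253.8 x − 100.8 y = 7766.99
104.2 x − 198.6 y = 814.64
Solving the 2×2 system: x ≈ 36.6, y ≈ 15.1 km.

36.6 km east, 15.1 km north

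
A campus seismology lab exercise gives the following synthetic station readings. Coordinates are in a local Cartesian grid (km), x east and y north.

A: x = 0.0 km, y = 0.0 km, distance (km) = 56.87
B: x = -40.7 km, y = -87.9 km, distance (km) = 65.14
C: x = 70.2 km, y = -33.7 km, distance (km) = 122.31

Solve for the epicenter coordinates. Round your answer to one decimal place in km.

-51.7 km east, -23.7 km north

Circle about each station: x² + y² = 56.87²; (x + 40.7)² + (y + 87.9)² = 65.14²; (x − 70.2)² + (y + 33.7)² = 122.31².
Subtracting pairs of circle equations eliminates x²+y² and gives linear equations (the radical axes):
-81.4 x − 175.8 y = 8373.88
140.4 x − 67.4 y = -5661.81
Solving the 2×2 system: x ≈ -51.7, y ≈ -23.7 km.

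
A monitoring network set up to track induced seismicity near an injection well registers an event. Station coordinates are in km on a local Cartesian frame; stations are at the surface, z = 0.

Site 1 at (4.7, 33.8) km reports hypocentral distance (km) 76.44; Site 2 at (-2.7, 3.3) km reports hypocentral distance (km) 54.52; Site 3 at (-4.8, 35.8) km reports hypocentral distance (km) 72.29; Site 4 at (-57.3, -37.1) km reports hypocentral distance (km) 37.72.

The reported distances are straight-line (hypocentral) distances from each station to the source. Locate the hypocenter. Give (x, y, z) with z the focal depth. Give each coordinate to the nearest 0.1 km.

Each station gives a sphere (x−x_i)² + (y−y_i)² + z² = d_i² (stations at z=0).
Subtracting the Site 1 sphere from Site 2 and Site 3: z² cancels, leaving linear equations in x and y:
-14.8 x − 61.0 y = 1724.29
-19.0 x + 4.0 y = 757.38
Solving: x ≈ -43.587, y ≈ -17.692 km (keep extra digits for the depth step; rounded: -43.6, -17.7).
Then from the Site 1 sphere: z² = 76.44² − (x − 4.7)² − (y − 33.8)² with x = -43.587, y = -17.692, so z ≈ 29.326 ≈ 29.3 km.
Check against Site 4 (with the unrounded solution): distance 37.75 ≈ 37.72 km. ✓

(-43.6, -17.7, 29.3)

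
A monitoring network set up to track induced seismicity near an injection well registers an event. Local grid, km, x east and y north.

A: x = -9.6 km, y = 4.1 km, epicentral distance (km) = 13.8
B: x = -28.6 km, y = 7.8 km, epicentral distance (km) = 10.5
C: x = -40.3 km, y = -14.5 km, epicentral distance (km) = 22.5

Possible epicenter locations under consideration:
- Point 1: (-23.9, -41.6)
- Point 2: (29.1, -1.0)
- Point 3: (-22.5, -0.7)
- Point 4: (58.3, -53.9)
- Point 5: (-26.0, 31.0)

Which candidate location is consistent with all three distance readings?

Point 3

For each candidate, compare |candidate − station| to the reported distance:
Point 1: residuals A 34.1, B 39.1, C 9.2 → max 39.1 km
Point 2: residuals A 25.2, B 47.9, C 48.2 → max 48.2 km
Point 3: residuals A 0.0, B 0.0, C 0.0 → max 0.0 km
Point 4: residuals A 75.5, B 96.1, C 83.7 → max 96.1 km
Point 5: residuals A 17.7, B 12.8, C 25.2 → max 25.2 km
Only Point 3 has all residuals ≈ 0.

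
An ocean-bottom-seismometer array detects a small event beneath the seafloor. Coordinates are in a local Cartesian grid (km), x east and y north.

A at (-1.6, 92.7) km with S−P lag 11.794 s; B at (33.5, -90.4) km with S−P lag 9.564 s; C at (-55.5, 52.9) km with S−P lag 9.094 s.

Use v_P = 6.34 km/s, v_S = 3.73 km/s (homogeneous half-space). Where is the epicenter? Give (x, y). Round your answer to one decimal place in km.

Distance from S−P lag: d = Δt · v_P v_S / (v_P − v_S) = Δt · (6.34·3.73)/(6.34−3.73) ≈ 9.0606·Δt.
So d_A = 106.86, d_B = 86.66, d_C = 82.40 km.
Circle about each station: (x + 1.6)² + (y − 92.7)² = 106.86²; (x − 33.5)² + (y + 90.4)² = 86.66²; (x + 55.5)² + (y − 52.9)² = 82.40².
Subtracting pairs of circle equations eliminates x²+y² and gives linear equations (the radical axes):
70.2 x − 366.2 y = 4607.66
-107.8 x − 79.6 y = 1912.11
Solving the 2×2 system: x ≈ -7.4, y ≈ -14.0 km.
Check against A (with the unrounded x, y): √((x + 1.6)²+(y − 92.7)²) = 106.86 ≈ 106.86 km. ✓

x ≈ -7.4 km, y ≈ -14.0 km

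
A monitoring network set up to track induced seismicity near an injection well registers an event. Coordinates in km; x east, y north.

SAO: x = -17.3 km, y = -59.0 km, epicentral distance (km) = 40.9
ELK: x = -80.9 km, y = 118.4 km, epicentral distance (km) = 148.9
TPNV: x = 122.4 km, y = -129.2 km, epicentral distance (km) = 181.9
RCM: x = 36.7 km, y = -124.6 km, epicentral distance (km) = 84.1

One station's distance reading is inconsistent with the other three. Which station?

RCM

Solve using three stations at a time. Using SAO, ELK, TPNV (subtract circle equations pairwise → linear system) gives (x, y) ≈ (-21.8, -18.3).
Distances from that point to each station vs reported:
  SAO: calculated 41.0 vs reported 40.9 → residual 0.1 km
  ELK: calculated 148.9 vs reported 148.9 → residual 0.0 km
  TPNV: calculated 181.9 vs reported 181.9 → residual 0.0 km
  RCM: calculated 121.3 vs reported 84.1 → residual 37.2 km
SAO, ELK, TPNV are mutually consistent (residuals ≈ 0); RCM is off by 37.2 km.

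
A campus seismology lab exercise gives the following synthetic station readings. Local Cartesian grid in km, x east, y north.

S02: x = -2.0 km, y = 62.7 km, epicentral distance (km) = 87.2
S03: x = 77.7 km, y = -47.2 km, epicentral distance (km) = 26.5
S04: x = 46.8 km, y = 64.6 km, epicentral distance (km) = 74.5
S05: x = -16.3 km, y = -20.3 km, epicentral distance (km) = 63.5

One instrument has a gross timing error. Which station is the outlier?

S03

Solve using three stations at a time. Using S02, S04, S05 (subtract circle equations pairwise → linear system) gives (x, y) ≈ (46.3, -9.9).
Distances from that point to each station vs reported:
  S02: calculated 87.2 vs reported 87.2 → residual 0.0 km
  S03: calculated 48.8 vs reported 26.5 → residual 22.3 km
  S04: calculated 74.5 vs reported 74.5 → residual 0.0 km
  S05: calculated 63.5 vs reported 63.5 → residual 0.0 km
S02, S04, S05 are mutually consistent (residuals ≈ 0); S03 is off by 22.3 km.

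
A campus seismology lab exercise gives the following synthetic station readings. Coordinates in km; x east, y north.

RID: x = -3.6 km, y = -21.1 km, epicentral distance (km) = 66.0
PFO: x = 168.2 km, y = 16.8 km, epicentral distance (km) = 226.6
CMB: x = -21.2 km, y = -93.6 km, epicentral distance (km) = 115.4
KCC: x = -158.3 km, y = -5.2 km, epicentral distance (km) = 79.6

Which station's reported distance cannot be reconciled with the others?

Solve using three stations at a time. Using RID, PFO, CMB (subtract circle equations pairwise → linear system) gives (x, y) ≈ (-58.4, 15.6).
Distances from that point to each station vs reported:
  RID: calculated 65.9 vs reported 66.0 → residual 0.1 km
  PFO: calculated 226.6 vs reported 226.6 → residual 0.0 km
  CMB: calculated 115.4 vs reported 115.4 → residual 0.0 km
  KCC: calculated 102.1 vs reported 79.6 → residual 22.5 km
RID, PFO, CMB are mutually consistent (residuals ≈ 0); KCC is off by 22.5 km.

KCC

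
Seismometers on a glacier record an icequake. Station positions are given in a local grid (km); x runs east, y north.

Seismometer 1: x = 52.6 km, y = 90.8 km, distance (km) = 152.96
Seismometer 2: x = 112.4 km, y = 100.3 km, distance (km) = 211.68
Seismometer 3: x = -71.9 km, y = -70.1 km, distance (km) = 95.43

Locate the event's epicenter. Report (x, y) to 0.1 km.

(-85.2, 24.4)

Circle about each station: (x − 52.6)² + (y − 90.8)² = 152.96²; (x − 112.4)² + (y − 100.3)² = 211.68²; (x + 71.9)² + (y + 70.1)² = 95.43².
Subtracting the Seismometer 1 equation from the Seismometer 2 and Seismometer 3 equations removes the quadratic terms:
119.6 x + 19.0 y = -9729.21
-249.0 x − 321.8 y = 13362.10
Solving the 2×2 system: x ≈ -85.2, y ≈ 24.4 km.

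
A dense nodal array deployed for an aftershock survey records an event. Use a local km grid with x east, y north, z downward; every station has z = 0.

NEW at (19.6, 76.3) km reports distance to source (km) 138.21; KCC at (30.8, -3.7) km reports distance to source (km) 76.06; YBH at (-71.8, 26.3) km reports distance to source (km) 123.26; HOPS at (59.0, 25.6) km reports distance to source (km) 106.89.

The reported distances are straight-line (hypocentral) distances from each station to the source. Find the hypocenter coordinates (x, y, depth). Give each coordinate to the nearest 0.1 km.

Each station gives a sphere (x−x_i)² + (y−y_i)² + z² = d_i² (stations at z=0).
Subtracting the NEW sphere from KCC and YBH: z² cancels, leaving linear equations in x and y:
22.4 x − 160.0 y = 8073.36
-182.8 x − 100.0 y = 3550.06
Solving: x ≈ 7.601, y ≈ -49.394 km (keep extra digits for the depth step; rounded: 7.6, -49.4).
Then from the NEW sphere: z² = 138.21² − (x − 19.6)² − (y − 76.3)² with x = 7.601, y = -49.394, so z ≈ 56.205 ≈ 56.2 km.
Check against HOPS (with the unrounded solution): distance 106.89 ≈ 106.89 km. ✓

(7.6, -49.4, 56.2)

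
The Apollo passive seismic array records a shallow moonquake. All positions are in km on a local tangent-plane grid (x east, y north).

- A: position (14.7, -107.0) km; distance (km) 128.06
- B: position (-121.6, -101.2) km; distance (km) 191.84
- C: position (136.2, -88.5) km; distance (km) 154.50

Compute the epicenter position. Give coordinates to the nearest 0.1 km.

Circle about each station: (x − 14.7)² + (y + 107.0)² = 128.06²; (x + 121.6)² + (y + 101.2)² = 191.84²; (x − 136.2)² + (y + 88.5)² = 154.50².
Subtracting the A equation from the B and C equations removes the quadratic terms:
-272.6 x + 11.6 y = -7040.31
243.0 x + 37.0 y = 7246.71
Solving the 2×2 system: x ≈ 26.7, y ≈ 20.5 km.

(26.7, 20.5)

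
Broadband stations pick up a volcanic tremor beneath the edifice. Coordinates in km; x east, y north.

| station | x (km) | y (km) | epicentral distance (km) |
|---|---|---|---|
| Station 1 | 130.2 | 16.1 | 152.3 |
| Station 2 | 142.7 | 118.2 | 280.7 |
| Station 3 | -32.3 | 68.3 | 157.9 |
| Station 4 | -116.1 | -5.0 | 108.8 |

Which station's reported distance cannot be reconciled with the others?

Station 1

Solve using three stations at a time. Using Station 2, Station 3, Station 4 (subtract circle equations pairwise → linear system) gives (x, y) ≈ (-46.7, -89.1).
Distances from that point to each station vs reported:
  Station 1: calculated 205.8 vs reported 152.3 → residual 53.5 km
  Station 2: calculated 280.8 vs reported 280.7 → residual 0.1 km
  Station 3: calculated 158.1 vs reported 157.9 → residual 0.2 km
  Station 4: calculated 109.1 vs reported 108.8 → residual 0.3 km
Station 2, Station 3, Station 4 are mutually consistent (residuals ≈ 0); Station 1 is off by 53.5 km.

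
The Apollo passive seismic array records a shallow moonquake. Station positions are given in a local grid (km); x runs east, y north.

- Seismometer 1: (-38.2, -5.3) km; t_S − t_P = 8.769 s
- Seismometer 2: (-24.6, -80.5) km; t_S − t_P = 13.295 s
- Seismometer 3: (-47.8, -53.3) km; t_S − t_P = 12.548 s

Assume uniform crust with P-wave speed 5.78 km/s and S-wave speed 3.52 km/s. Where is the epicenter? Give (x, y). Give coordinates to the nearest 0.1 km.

Distance from S−P lag: d = Δt · v_P v_S / (v_P − v_S) = Δt · (5.78·3.52)/(5.78−3.52) ≈ 9.0025·Δt.
So d_Seismometer 1 = 78.94, d_Seismometer 2 = 119.69, d_Seismometer 3 = 112.96 km.
Circle about each station: (x + 38.2)² + (y + 5.3)² = 78.94²; (x + 24.6)² + (y + 80.5)² = 119.69²; (x + 47.8)² + (y + 53.3)² = 112.96².
Subtracting pairs of circle equations eliminates x²+y² and gives linear equations (the radical axes):
27.2 x − 150.4 y = -2496.09
-19.2 x − 96.0 y = -2890.04
Solving the 2×2 system: x ≈ 35.5, y ≈ 23.0 km.
Check against Seismometer 1 (with the unrounded x, y): √((x + 38.2)²+(y + 5.3)²) = 78.92 ≈ 78.94 km. ✓

35.5 km east, 23.0 km north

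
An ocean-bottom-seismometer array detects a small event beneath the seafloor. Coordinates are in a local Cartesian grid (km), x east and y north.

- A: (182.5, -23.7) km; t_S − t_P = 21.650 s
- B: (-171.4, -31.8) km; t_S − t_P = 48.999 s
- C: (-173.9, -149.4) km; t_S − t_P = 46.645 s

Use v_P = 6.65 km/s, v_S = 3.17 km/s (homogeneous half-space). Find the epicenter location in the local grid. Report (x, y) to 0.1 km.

Distance from S−P lag: d = Δt · v_P v_S / (v_P − v_S) = Δt · (6.65·3.17)/(6.65−3.17) ≈ 6.0576·Δt.
So d_A = 131.15, d_B = 296.82, d_C = 282.56 km.
Circle about each station: (x − 182.5)² + (y + 23.7)² = 131.15²; (x + 171.4)² + (y + 31.8)² = 296.82²; (x + 173.9)² + (y + 149.4)² = 282.56².
Subtracting the A equation from the B and C equations removes the quadratic terms:
-707.8 x − 16.2 y = -74380.53
-712.8 x − 251.4 y = -43946.20
Solving the 2×2 system: x ≈ 108.1, y ≈ -131.7 km.
Check against A (with the unrounded x, y): √((x − 182.5)²+(y + 23.7)²) = 131.14 ≈ 131.15 km. ✓

108.1 km east, -131.7 km north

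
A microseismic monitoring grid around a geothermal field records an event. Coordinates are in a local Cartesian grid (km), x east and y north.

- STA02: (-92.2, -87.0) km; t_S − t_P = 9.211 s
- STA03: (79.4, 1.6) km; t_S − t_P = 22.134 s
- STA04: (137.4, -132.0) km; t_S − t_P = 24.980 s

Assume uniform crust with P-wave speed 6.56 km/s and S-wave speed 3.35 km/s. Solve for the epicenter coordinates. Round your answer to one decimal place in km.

Distance from S−P lag: d = Δt · v_P v_S / (v_P − v_S) = Δt · (6.56·3.35)/(6.56−3.35) ≈ 6.8461·Δt.
So d_STA02 = 63.06, d_STA03 = 151.53, d_STA04 = 171.02 km.
Circle about each station: (x + 92.2)² + (y + 87.0)² = 63.06²; (x − 79.4)² + (y − 1.6)² = 151.53²; (x − 137.4)² + (y + 132.0)² = 171.02².
Subtracting pairs of circle equations eliminates x²+y² and gives linear equations (the radical axes):
343.2 x + 177.2 y = -28747.70
459.2 x − 90.0 y = -5038.36
Solving the 2×2 system: x ≈ -31.0, y ≈ -102.2 km.
Check against STA02 (with the unrounded x, y): √((x + 92.2)²+(y + 87.0)²) = 63.06 ≈ 63.06 km. ✓

(-31.0, -102.2)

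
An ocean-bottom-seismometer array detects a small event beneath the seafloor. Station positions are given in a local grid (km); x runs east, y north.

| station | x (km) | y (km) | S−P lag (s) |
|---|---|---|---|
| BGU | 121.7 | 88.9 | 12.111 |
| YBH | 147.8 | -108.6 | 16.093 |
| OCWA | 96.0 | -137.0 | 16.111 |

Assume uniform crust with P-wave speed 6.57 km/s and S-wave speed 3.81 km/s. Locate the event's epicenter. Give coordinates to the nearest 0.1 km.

Distance from S−P lag: d = Δt · v_P v_S / (v_P − v_S) = Δt · (6.57·3.81)/(6.57−3.81) ≈ 9.0695·Δt.
So d_BGU = 109.84, d_YBH = 145.95, d_OCWA = 146.12 km.
Circle about each station: (x − 121.7)² + (y − 88.9)² = 109.84²; (x − 147.8)² + (y + 108.6)² = 145.95²; (x − 96.0)² + (y + 137.0)² = 146.12².
Subtracting pairs of circle equations eliminates x²+y² and gives linear equations (the radical axes):
52.2 x − 395.0 y = 1688.12
-51.4 x − 451.8 y = -4015.33
Solving the 2×2 system: x ≈ 53.5, y ≈ 2.8 km.

(53.5, 2.8)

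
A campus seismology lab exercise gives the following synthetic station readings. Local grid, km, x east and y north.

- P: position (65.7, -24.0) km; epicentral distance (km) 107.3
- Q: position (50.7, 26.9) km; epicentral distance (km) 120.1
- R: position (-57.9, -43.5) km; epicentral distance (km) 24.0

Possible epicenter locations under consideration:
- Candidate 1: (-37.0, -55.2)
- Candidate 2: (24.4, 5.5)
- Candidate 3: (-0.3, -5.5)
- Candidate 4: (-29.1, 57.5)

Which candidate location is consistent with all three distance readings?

For each candidate, compare |candidate − station| to the reported distance:
Candidate 1: residuals P 0.0, Q 0.0, R 0.0 → max 0.0 km
Candidate 2: residuals P 56.5, Q 86.2, R 71.8 → max 86.2 km
Candidate 3: residuals P 38.8, Q 59.7, R 45.0 → max 59.7 km
Candidate 4: residuals P 17.7, Q 34.6, R 81.0 → max 81.0 km
Only Candidate 1 has all residuals ≈ 0.

Candidate 1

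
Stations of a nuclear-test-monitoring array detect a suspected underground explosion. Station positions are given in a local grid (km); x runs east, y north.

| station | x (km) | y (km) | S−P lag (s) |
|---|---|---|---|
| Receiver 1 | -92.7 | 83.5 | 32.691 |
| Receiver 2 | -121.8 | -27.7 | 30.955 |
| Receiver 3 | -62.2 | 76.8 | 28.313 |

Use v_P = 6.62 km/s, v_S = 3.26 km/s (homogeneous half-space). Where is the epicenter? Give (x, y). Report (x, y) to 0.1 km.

Distance from S−P lag: d = Δt · v_P v_S / (v_P − v_S) = Δt · (6.62·3.26)/(6.62−3.26) ≈ 6.4230·Δt.
So d_Receiver 1 = 209.97, d_Receiver 2 = 198.82, d_Receiver 3 = 181.85 km.
Circle about each station: (x + 92.7)² + (y − 83.5)² = 209.97²; (x + 121.8)² + (y + 27.7)² = 198.82²; (x + 62.2)² + (y − 76.8)² = 181.85².
Subtracting pairs of circle equations eliminates x²+y² and gives linear equations (the radical axes):
-58.2 x − 222.4 y = 4595.00
61.0 x − 13.4 y = 5219.52
Solving the 2×2 system: x ≈ 76.6, y ≈ -40.7 km.

(76.6, -40.7)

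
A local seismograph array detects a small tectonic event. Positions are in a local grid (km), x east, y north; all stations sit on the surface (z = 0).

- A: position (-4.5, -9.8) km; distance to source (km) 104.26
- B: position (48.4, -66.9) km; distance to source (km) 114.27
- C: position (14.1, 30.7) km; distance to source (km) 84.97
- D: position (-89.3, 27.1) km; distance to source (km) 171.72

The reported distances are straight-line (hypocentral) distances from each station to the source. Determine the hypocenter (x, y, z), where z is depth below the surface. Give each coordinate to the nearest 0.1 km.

Each station gives a sphere (x−x_i)² + (y−y_i)² + z² = d_i² (stations at z=0).
Subtracting the A sphere from B and C: z² cancels, leaving linear equations in x and y:
105.8 x − 114.2 y = 4514.39
37.2 x + 81.0 y = 4675.26
Solving: x ≈ 70.181, y ≈ 25.488 km (keep extra digits for the depth step; rounded: 70.2, 25.5).
Then from the A sphere: z² = 104.26² − (x + 4.5)² − (y + 9.8)² with x = 70.181, y = 25.488, so z ≈ 63.621 ≈ 63.6 km.

x ≈ 70.2 km, y ≈ 25.5 km, depth ≈ 63.6 km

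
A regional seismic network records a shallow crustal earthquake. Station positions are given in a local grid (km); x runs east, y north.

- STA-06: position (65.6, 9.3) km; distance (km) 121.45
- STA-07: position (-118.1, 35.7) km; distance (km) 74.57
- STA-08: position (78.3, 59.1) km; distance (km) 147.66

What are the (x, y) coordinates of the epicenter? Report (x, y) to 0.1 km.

Circle about each station: (x − 65.6)² + (y − 9.3)² = 121.45²; (x + 118.1)² + (y − 35.7)² = 74.57²; (x − 78.3)² + (y − 59.1)² = 147.66².
Subtracting the STA-06 equation from the STA-07 and STA-08 equations removes the quadratic terms:
-367.4 x + 52.8 y = 20021.67
25.4 x + 99.6 y = -1819.52
Solving the 2×2 system: x ≈ -55.1, y ≈ -4.2 km.

-55.1 km east, -4.2 km north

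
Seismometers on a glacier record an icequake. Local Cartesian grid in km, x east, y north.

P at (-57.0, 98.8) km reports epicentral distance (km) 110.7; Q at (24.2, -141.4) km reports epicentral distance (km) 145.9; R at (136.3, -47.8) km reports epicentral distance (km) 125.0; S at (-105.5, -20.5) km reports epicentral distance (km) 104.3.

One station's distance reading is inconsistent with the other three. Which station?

R

Solve using three stations at a time. Using P, Q, S (subtract circle equations pairwise → linear system) gives (x, y) ≈ (-3.6, 1.8).
Distances from that point to each station vs reported:
  P: calculated 110.7 vs reported 110.7 → residual 0.0 km
  Q: calculated 145.9 vs reported 145.9 → residual 0.0 km
  R: calculated 148.5 vs reported 125.0 → residual 23.5 km
  S: calculated 104.3 vs reported 104.3 → residual 0.0 km
P, Q, S are mutually consistent (residuals ≈ 0); R is off by 23.5 km.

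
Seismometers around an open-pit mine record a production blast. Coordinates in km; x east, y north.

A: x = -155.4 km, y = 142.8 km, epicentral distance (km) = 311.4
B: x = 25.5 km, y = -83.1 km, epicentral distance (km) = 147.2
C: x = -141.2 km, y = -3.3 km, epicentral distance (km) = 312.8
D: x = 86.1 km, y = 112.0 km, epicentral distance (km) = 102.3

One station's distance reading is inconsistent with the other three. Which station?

C

Solve using three stations at a time. Using A, B, D (subtract circle equations pairwise → linear system) gives (x, y) ≈ (130.7, 19.9).
Distances from that point to each station vs reported:
  A: calculated 311.4 vs reported 311.4 → residual 0.0 km
  B: calculated 147.2 vs reported 147.2 → residual 0.0 km
  C: calculated 272.9 vs reported 312.8 → residual 39.9 km
  D: calculated 102.4 vs reported 102.3 → residual 0.1 km
A, B, D are mutually consistent (residuals ≈ 0); C is off by 39.9 km.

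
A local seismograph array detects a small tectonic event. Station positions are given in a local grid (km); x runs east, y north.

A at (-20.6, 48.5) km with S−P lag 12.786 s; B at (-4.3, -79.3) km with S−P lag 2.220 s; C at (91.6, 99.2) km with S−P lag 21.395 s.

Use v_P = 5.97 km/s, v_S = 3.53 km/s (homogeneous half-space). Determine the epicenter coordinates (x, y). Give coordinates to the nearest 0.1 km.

-1.7 km east, -60.3 km north

Distance from S−P lag: d = Δt · v_P v_S / (v_P − v_S) = Δt · (5.97·3.53)/(5.97−3.53) ≈ 8.6369·Δt.
So d_A = 110.43, d_B = 19.17, d_C = 184.79 km.
Circle about each station: (x + 20.6)² + (y − 48.5)² = 110.43²; (x + 4.3)² + (y + 79.3)² = 19.17²; (x − 91.6)² + (y − 99.2)² = 184.79².
Subtracting pairs of circle equations eliminates x²+y² and gives linear equations (the radical axes):
32.6 x − 255.6 y = 15357.67
224.4 x + 101.4 y = -6497.97
Solving the 2×2 system: x ≈ -1.7, y ≈ -60.3 km.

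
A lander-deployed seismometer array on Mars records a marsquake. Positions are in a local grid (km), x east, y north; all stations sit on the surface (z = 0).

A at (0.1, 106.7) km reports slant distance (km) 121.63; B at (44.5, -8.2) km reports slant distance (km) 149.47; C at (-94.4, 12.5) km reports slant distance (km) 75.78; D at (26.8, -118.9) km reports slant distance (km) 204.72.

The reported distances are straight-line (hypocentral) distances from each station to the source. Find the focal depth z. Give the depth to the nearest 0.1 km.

Each station gives a sphere (x−x_i)² + (y−y_i)² + z² = d_i² (stations at z=0).
Subtracting the A sphere from B and C: z² cancels, leaving linear equations in x and y:
88.8 x − 229.8 y = -16884.83
-189.0 x − 188.4 y = 6733.96
Solving: x ≈ -78.597, y ≈ 43.105 km (keep extra digits for the depth step; rounded: -78.6, 43.1).
Then from the A sphere: z² = 121.63² − (x − 0.1)² − (y − 106.7)² with x = -78.597, y = 43.105, so z ≈ 67.500 ≈ 67.5 km.
Check against D (with the unrounded solution): distance 204.72 ≈ 204.72 km. ✓

67.5 km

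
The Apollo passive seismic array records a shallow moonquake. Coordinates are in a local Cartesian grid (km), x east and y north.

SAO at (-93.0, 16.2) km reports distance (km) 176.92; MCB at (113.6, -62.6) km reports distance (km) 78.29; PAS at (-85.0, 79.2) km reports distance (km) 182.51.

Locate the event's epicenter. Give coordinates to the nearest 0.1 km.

Circle about each station: (x + 93.0)² + (y − 16.2)² = 176.92²; (x − 113.6)² + (y + 62.6)² = 78.29²; (x + 85.0)² + (y − 79.2)² = 182.51².
Subtracting pairs of circle equations eliminates x²+y² and gives linear equations (the radical axes):
413.2 x − 157.6 y = 33083.64
16.0 x + 126.0 y = 2576.99
Solving the 2×2 system: x ≈ 83.8, y ≈ 9.8 km.

83.8 km east, 9.8 km north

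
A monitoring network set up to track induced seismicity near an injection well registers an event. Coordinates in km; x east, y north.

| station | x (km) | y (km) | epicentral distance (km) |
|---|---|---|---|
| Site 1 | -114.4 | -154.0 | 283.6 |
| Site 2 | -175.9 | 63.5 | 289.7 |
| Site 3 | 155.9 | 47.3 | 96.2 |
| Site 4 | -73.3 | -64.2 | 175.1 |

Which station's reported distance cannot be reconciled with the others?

Site 1

Solve using three stations at a time. Using Site 2, Site 3, Site 4 (subtract circle equations pairwise → linear system) gives (x, y) ≈ (98.4, -29.8).
Distances from that point to each station vs reported:
  Site 1: calculated 246.4 vs reported 283.6 → residual 37.2 km
  Site 2: calculated 289.7 vs reported 289.7 → residual 0.0 km
  Site 3: calculated 96.2 vs reported 96.2 → residual 0.0 km
  Site 4: calculated 175.1 vs reported 175.1 → residual 0.0 km
Site 2, Site 3, Site 4 are mutually consistent (residuals ≈ 0); Site 1 is off by 37.2 km.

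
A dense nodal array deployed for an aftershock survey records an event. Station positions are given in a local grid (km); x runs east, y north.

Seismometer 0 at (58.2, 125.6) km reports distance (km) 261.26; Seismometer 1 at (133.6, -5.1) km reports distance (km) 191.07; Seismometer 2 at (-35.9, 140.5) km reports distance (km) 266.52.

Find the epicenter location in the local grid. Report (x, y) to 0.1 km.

(-15.0, -125.2)

Circle about each station: (x − 58.2)² + (y − 125.6)² = 261.26²; (x − 133.6)² + (y + 5.1)² = 191.07²; (x + 35.9)² + (y − 140.5)² = 266.52².
Subtracting the Seismometer 0 equation from the Seismometer 1 and Seismometer 2 equations removes the quadratic terms:
150.8 x − 261.4 y = 30461.41
-188.2 x + 29.8 y = -909.66
Solving the 2×2 system: x ≈ -15.0, y ≈ -125.2 km.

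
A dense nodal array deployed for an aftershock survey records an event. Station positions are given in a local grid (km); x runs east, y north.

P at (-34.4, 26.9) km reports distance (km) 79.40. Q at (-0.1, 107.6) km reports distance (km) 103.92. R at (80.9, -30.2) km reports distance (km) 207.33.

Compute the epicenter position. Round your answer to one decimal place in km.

-98.4 km east, 73.9 km north

Circle about each station: (x + 34.4)² + (y − 26.9)² = 79.40²; (x + 0.1)² + (y − 107.6)² = 103.92²; (x − 80.9)² + (y + 30.2)² = 207.33².
Subtracting the P equation from the Q and R equations removes the quadratic terms:
68.6 x + 161.4 y = 5175.79
230.6 x − 114.2 y = -31131.49
Solving the 2×2 system: x ≈ -98.4, y ≈ 73.9 km.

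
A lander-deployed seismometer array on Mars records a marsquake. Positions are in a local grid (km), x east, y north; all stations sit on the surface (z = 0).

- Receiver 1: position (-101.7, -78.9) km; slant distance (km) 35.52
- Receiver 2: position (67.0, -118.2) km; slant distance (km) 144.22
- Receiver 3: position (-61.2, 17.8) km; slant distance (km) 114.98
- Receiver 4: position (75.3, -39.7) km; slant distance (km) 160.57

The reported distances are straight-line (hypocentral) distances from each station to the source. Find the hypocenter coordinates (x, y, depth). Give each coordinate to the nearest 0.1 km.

Each station gives a sphere (x−x_i)² + (y−y_i)² + z² = d_i² (stations at z=0).
Subtracting the Receiver 1 sphere from Receiver 2 and Receiver 3: z² cancels, leaving linear equations in x and y:
337.4 x − 78.6 y = -17645.60
81.0 x + 193.4 y = -24464.55
Solving: x ≈ -74.499, y ≈ -95.296 km (keep extra digits for the depth step; rounded: -74.5, -95.3).
Then from the Receiver 1 sphere: z² = 35.52² − (x + 101.7)² − (y + 78.9)² with x = -74.499, y = -95.296, so z ≈ 15.904 ≈ 15.9 km.

x ≈ -74.5 km, y ≈ -95.3 km, depth ≈ 15.9 km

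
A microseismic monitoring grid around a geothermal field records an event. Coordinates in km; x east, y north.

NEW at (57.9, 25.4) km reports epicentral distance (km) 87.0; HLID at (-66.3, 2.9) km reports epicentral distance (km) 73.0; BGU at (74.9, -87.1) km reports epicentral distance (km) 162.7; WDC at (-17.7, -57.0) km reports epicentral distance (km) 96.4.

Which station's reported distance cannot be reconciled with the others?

HLID

Solve using three stations at a time. Using NEW, BGU, WDC (subtract circle equations pairwise → linear system) gives (x, y) ≈ (-28.1, 38.9).
Distances from that point to each station vs reported:
  NEW: calculated 87.0 vs reported 87.0 → residual 0.0 km
  HLID: calculated 52.5 vs reported 73.0 → residual 20.5 km
  BGU: calculated 162.7 vs reported 162.7 → residual 0.0 km
  WDC: calculated 96.4 vs reported 96.4 → residual 0.0 km
NEW, BGU, WDC are mutually consistent (residuals ≈ 0); HLID is off by 20.5 km.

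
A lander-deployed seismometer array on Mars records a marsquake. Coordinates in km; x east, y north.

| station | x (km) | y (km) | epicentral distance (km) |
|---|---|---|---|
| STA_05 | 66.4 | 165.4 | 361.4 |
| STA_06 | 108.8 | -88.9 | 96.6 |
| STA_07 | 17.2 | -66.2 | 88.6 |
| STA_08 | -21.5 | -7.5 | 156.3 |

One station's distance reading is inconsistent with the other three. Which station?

STA_05

Solve using three stations at a time. Using STA_06, STA_07, STA_08 (subtract circle equations pairwise → linear system) gives (x, y) ≈ (36.3, -152.7).
Distances from that point to each station vs reported:
  STA_05: calculated 319.6 vs reported 361.4 → residual 41.8 km
  STA_06: calculated 96.6 vs reported 96.6 → residual 0.0 km
  STA_07: calculated 88.6 vs reported 88.6 → residual 0.0 km
  STA_08: calculated 156.3 vs reported 156.3 → residual 0.0 km
STA_06, STA_07, STA_08 are mutually consistent (residuals ≈ 0); STA_05 is off by 41.8 km.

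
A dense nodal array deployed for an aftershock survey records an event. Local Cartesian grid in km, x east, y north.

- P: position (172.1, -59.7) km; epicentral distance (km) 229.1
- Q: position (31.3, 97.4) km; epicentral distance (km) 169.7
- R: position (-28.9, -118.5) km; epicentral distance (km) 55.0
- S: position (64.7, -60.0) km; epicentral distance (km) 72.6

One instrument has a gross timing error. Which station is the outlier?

Solve using three stations at a time. Using Q, R, S (subtract circle equations pairwise → linear system) gives (x, y) ≈ (-7.5, -67.8).
Distances from that point to each station vs reported:
  P: calculated 179.8 vs reported 229.1 → residual 49.3 km
  Q: calculated 169.7 vs reported 169.7 → residual 0.0 km
  R: calculated 55.0 vs reported 55.0 → residual 0.0 km
  S: calculated 72.6 vs reported 72.6 → residual 0.0 km
Q, R, S are mutually consistent (residuals ≈ 0); P is off by 49.3 km.

P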